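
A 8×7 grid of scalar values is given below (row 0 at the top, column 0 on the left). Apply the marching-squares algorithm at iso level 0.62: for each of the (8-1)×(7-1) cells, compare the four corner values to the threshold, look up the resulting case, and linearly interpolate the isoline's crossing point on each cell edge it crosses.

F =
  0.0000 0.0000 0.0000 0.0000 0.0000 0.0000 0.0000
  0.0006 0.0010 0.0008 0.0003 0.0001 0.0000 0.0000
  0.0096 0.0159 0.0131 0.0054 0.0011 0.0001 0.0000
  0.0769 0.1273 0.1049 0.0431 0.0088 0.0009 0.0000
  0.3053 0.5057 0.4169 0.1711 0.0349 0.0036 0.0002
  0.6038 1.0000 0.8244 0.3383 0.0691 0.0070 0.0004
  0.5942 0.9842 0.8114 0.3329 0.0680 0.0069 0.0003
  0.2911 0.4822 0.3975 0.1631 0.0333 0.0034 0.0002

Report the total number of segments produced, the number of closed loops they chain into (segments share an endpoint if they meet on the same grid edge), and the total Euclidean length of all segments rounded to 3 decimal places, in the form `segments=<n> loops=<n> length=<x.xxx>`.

cell (4,0): code 0100 → (4.231,1.000)–(5.000,0.041)
cell (4,1): code 1100 → (4.498,2.000)–(4.231,1.000)
cell (4,2): code 1000 → (5.000,2.420)–(4.498,2.000)
cell (5,0): code 0110 → (5.000,0.041)–(6.000,0.066)
cell (5,2): code 1001 → (6.000,2.400)–(5.000,2.420)
cell (6,0): code 0010 → (6.000,0.066)–(6.725,1.000)
cell (6,1): code 0011 → (6.725,1.000)–(6.462,2.000)
cell (6,2): code 0001 → (6.462,2.000)–(6.000,2.400)
total: 8 segments, chained into 1 closed loop(s), length Σ = 7.747313

segments=8 loops=1 length=7.747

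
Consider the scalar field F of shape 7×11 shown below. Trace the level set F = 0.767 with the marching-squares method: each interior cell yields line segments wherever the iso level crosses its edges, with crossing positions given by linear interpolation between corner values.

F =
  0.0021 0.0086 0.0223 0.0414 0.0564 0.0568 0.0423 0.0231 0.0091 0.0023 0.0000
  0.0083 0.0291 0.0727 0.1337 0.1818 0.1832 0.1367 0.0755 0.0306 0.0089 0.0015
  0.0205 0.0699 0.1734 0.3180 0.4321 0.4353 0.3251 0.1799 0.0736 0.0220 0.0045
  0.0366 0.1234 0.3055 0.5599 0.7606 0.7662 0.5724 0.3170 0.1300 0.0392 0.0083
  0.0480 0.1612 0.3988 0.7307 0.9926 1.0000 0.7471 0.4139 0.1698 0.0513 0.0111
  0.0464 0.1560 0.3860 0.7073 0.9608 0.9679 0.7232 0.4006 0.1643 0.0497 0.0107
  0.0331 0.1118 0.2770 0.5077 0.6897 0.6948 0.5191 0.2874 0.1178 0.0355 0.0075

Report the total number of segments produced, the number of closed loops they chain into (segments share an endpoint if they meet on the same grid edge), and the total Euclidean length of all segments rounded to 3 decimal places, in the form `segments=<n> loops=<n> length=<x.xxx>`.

cell (3,3): code 0100 → (3.028,4.000)–(4.000,3.139)
cell (3,4): code 1100 → (3.003,5.000)–(3.028,4.000)
cell (3,5): code 1000 → (4.000,5.921)–(3.003,5.000)
cell (4,3): code 0110 → (4.000,3.139)–(5.000,3.236)
cell (4,5): code 1001 → (5.000,5.821)–(4.000,5.921)
cell (5,3): code 0010 → (5.000,3.236)–(5.715,4.000)
cell (5,4): code 0011 → (5.715,4.000)–(5.736,5.000)
cell (5,5): code 0001 → (5.736,5.000)–(5.000,5.821)
total: 8 segments, chained into 1 closed loop(s), length Σ = 8.815498

segments=8 loops=1 length=8.815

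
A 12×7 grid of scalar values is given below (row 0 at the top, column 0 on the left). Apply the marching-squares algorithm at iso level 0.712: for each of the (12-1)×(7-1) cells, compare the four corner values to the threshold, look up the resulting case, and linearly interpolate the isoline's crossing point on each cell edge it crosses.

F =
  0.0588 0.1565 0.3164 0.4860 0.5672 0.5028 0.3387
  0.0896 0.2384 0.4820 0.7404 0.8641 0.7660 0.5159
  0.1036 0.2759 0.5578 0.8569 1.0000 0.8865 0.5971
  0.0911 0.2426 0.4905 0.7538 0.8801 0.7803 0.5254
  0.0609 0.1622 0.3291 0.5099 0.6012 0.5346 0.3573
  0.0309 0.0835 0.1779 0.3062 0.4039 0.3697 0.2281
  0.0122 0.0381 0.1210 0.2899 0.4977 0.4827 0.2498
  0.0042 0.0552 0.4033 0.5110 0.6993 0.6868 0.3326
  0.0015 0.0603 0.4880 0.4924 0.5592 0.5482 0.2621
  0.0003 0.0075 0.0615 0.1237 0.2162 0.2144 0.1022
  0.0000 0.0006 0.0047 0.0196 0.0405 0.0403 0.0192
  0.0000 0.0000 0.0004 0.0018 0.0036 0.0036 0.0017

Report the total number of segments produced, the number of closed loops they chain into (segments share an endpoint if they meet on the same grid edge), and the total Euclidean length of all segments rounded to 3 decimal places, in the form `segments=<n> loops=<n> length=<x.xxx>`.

cell (0,2): code 0100 → (0.888,3.000)–(1.000,2.890)
cell (0,3): code 1100 → (0.488,4.000)–(0.888,3.000)
cell (0,4): code 1100 → (0.795,5.000)–(0.488,4.000)
cell (0,5): code 1000 → (1.000,5.216)–(0.795,5.000)
cell (1,2): code 0110 → (1.000,2.890)–(2.000,2.516)
cell (1,5): code 1001 → (2.000,5.603)–(1.000,5.216)
cell (2,2): code 0110 → (2.000,2.516)–(3.000,2.841)
cell (2,5): code 1001 → (3.000,5.268)–(2.000,5.603)
cell (3,2): code 0010 → (3.000,2.841)–(3.171,3.000)
cell (3,3): code 0011 → (3.171,3.000)–(3.603,4.000)
cell (3,4): code 0011 → (3.603,4.000)–(3.278,5.000)
cell (3,5): code 0001 → (3.278,5.000)–(3.000,5.268)
total: 12 segments, chained into 1 closed loop(s), length Σ = 9.584528

segments=12 loops=1 length=9.585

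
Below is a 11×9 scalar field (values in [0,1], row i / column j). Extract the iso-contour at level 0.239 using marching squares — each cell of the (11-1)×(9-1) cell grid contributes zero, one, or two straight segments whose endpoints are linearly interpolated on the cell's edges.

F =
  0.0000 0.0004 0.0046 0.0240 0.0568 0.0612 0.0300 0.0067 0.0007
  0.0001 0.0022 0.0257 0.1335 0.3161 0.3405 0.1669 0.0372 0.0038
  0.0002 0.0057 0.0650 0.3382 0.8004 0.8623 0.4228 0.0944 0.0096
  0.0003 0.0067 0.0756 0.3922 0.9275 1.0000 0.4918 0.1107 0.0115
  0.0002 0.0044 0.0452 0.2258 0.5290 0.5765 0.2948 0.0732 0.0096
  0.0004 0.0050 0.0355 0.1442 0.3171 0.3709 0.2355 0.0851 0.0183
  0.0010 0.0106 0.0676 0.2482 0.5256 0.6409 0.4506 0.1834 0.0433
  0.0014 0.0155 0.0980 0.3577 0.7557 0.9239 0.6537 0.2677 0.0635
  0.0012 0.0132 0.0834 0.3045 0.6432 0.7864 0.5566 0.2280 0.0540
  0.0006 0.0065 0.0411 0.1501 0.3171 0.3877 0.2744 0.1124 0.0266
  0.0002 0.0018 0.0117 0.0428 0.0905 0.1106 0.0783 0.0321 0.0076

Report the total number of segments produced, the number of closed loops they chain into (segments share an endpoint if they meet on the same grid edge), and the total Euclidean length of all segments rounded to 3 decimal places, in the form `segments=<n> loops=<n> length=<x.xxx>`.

segments=32 loops=1 length=23.504

cell (0,3): code 0100 → (0.703,4.000)–(1.000,3.578)
cell (0,4): code 1100 → (0.637,5.000)–(0.703,4.000)
cell (0,5): code 1000 → (1.000,5.585)–(0.637,5.000)
cell (1,2): code 0100 → (1.515,3.000)–(2.000,2.637)
cell (1,3): code 1110 → (1.000,3.578)–(1.515,3.000)
cell (1,5): code 1101 → (1.282,6.000)–(1.000,5.585)
cell (1,6): code 1000 → (2.000,6.560)–(1.282,6.000)
cell (2,2): code 0110 → (2.000,2.637)–(3.000,2.516)
cell (2,6): code 1001 → (3.000,6.663)–(2.000,6.560)
cell (3,2): code 0010 → (3.000,2.516)–(3.921,3.000)
cell (3,3): code 0111 → (3.921,3.000)–(4.000,3.044)
cell (3,6): code 1001 → (4.000,6.252)–(3.000,6.663)
cell (4,3): code 0110 → (4.000,3.044)–(5.000,3.548)
cell (4,5): code 1011 → (5.000,5.974)–(4.941,6.000)
cell (4,6): code 0001 → (4.941,6.000)–(4.000,6.252)
cell (5,2): code 0100 → (5.912,3.000)–(6.000,2.949)
cell (5,3): code 1110 → (5.000,3.548)–(5.912,3.000)
cell (5,5): code 1101 → (5.016,6.000)–(5.000,5.974)
cell (5,6): code 1000 → (6.000,6.792)–(5.016,6.000)
cell (6,2): code 0110 → (6.000,2.949)–(7.000,2.543)
cell (6,6): code 1101 → (6.660,7.000)–(6.000,6.792)
cell (6,7): code 1000 → (7.000,7.141)–(6.660,7.000)
cell (7,2): code 0110 → (7.000,2.543)–(8.000,2.704)
cell (7,6): code 1011 → (8.000,6.967)–(7.723,7.000)
cell (7,7): code 0001 → (7.723,7.000)–(7.000,7.141)
cell (8,2): code 0010 → (8.000,2.704)–(8.424,3.000)
cell (8,3): code 0111 → (8.424,3.000)–(9.000,3.532)
cell (8,6): code 1001 → (9.000,6.219)–(8.000,6.967)
cell (9,3): code 0010 → (9.000,3.532)–(9.345,4.000)
cell (9,4): code 0011 → (9.345,4.000)–(9.537,5.000)
cell (9,5): code 0011 → (9.537,5.000)–(9.181,6.000)
cell (9,6): code 0001 → (9.181,6.000)–(9.000,6.219)
total: 32 segments, chained into 1 closed loop(s), length Σ = 23.503925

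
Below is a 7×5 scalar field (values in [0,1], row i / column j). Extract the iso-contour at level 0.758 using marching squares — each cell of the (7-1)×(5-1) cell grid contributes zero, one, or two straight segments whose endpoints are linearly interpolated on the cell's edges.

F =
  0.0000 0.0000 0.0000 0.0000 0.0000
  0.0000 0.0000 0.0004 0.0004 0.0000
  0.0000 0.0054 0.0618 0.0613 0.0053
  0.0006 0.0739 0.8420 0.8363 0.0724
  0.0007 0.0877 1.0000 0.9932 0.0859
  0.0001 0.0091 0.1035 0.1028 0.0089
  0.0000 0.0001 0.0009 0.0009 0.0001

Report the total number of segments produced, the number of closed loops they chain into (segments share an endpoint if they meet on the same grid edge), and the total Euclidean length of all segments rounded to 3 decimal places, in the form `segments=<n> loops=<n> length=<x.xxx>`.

segments=8 loops=1 length=5.070

cell (2,1): code 0100 → (2.892,2.000)–(3.000,1.891)
cell (2,2): code 1100 → (2.899,3.000)–(2.892,2.000)
cell (2,3): code 1000 → (3.000,3.103)–(2.899,3.000)
cell (3,1): code 0110 → (3.000,1.891)–(4.000,1.735)
cell (3,3): code 1001 → (4.000,3.259)–(3.000,3.103)
cell (4,1): code 0010 → (4.000,1.735)–(4.270,2.000)
cell (4,2): code 0011 → (4.270,2.000)–(4.264,3.000)
cell (4,3): code 0001 → (4.264,3.000)–(4.000,3.259)
total: 8 segments, chained into 1 closed loop(s), length Σ = 5.070277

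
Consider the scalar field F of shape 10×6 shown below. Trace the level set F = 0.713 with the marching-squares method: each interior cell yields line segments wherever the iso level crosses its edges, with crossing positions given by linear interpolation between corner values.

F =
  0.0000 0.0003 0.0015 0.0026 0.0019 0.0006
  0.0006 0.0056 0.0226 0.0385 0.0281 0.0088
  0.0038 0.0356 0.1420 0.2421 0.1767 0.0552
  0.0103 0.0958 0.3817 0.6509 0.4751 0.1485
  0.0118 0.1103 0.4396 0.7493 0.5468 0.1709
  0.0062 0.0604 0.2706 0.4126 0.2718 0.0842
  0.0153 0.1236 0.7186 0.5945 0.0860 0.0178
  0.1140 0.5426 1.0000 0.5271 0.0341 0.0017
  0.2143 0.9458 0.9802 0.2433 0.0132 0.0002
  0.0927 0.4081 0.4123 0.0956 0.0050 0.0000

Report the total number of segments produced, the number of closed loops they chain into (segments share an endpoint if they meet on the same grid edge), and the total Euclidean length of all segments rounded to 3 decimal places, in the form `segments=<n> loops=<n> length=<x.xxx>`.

cell (3,2): code 0100 → (3.631,3.000)–(4.000,2.883)
cell (3,3): code 1000 → (4.000,3.179)–(3.631,3.000)
cell (4,2): code 0010 → (4.000,2.883)–(4.108,3.000)
cell (4,3): code 0001 → (4.108,3.000)–(4.000,3.179)
cell (5,1): code 0100 → (5.987,2.000)–(6.000,1.991)
cell (5,2): code 1000 → (6.000,2.045)–(5.987,2.000)
cell (6,1): code 0110 → (6.000,1.991)–(7.000,1.373)
cell (6,2): code 1001 → (7.000,2.607)–(6.000,2.045)
cell (7,0): code 0100 → (7.423,1.000)–(8.000,0.682)
cell (7,1): code 1110 → (7.000,1.373)–(7.423,1.000)
cell (7,2): code 1001 → (8.000,2.363)–(7.000,2.607)
cell (8,0): code 0010 → (8.000,0.682)–(8.433,1.000)
cell (8,1): code 0011 → (8.433,1.000)–(8.471,2.000)
cell (8,2): code 0001 → (8.471,2.000)–(8.000,2.363)
total: 14 segments, chained into 2 closed loop(s), length Σ = 7.934823

segments=14 loops=2 length=7.935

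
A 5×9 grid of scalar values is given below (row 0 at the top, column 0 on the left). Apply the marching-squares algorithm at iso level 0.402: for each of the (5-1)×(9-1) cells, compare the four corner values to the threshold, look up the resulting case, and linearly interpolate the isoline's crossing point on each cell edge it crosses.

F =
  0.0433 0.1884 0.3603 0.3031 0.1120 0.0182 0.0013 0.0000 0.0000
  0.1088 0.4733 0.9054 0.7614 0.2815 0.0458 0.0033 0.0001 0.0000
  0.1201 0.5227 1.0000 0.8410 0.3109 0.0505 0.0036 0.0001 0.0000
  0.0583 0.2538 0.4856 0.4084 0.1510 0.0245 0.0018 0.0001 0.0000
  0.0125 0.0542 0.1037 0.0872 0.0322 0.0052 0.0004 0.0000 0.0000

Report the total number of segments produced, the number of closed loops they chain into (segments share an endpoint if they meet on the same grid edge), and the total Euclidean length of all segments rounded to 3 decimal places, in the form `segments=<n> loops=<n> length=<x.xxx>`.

segments=12 loops=1 length=9.766

cell (0,0): code 0100 → (0.750,1.000)–(1.000,0.804)
cell (0,1): code 1100 → (0.076,2.000)–(0.750,1.000)
cell (0,2): code 1100 → (0.216,3.000)–(0.076,2.000)
cell (0,3): code 1000 → (1.000,3.749)–(0.216,3.000)
cell (1,0): code 0110 → (1.000,0.804)–(2.000,0.700)
cell (1,3): code 1001 → (2.000,3.828)–(1.000,3.749)
cell (2,0): code 0010 → (2.000,0.700)–(2.449,1.000)
cell (2,1): code 0111 → (2.449,1.000)–(3.000,1.639)
cell (2,3): code 1001 → (3.000,3.025)–(2.000,3.828)
cell (3,1): code 0010 → (3.000,1.639)–(3.219,2.000)
cell (3,2): code 0011 → (3.219,2.000)–(3.020,3.000)
cell (3,3): code 0001 → (3.020,3.000)–(3.000,3.025)
total: 12 segments, chained into 1 closed loop(s), length Σ = 9.765627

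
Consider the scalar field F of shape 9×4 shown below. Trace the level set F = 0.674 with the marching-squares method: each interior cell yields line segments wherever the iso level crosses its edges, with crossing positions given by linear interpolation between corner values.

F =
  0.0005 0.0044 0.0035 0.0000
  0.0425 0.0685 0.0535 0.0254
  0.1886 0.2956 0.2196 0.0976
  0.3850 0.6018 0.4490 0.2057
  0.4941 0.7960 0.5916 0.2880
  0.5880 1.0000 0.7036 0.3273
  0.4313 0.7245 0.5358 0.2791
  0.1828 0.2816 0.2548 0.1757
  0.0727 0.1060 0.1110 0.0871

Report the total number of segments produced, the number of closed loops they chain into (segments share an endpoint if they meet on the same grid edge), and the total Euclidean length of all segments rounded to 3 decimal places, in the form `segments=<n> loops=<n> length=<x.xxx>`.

segments=10 loops=1 length=6.769

cell (3,0): code 0100 → (3.372,1.000)–(4.000,0.596)
cell (3,1): code 1000 → (4.000,1.597)–(3.372,1.000)
cell (4,0): code 0110 → (4.000,0.596)–(5.000,0.209)
cell (4,1): code 1101 → (4.736,2.000)–(4.000,1.597)
cell (4,2): code 1000 → (5.000,2.079)–(4.736,2.000)
cell (5,0): code 0110 → (5.000,0.209)–(6.000,0.828)
cell (5,1): code 1011 → (6.000,1.268)–(5.176,2.000)
cell (5,2): code 0001 → (5.176,2.000)–(5.000,2.079)
cell (6,0): code 0010 → (6.000,0.828)–(6.114,1.000)
cell (6,1): code 0001 → (6.114,1.000)–(6.000,1.268)
total: 10 segments, chained into 1 closed loop(s), length Σ = 6.769338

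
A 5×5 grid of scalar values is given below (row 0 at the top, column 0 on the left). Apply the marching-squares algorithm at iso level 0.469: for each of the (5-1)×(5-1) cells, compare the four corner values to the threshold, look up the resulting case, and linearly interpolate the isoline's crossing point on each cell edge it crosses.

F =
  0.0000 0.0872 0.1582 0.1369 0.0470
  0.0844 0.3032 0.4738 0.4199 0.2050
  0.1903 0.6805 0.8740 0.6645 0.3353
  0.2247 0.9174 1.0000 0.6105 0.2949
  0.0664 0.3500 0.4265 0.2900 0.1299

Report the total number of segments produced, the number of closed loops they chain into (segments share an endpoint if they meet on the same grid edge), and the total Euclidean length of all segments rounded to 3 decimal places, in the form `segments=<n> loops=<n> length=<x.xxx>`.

segments=12 loops=1 length=9.629

cell (0,1): code 0100 → (0.985,2.000)–(1.000,1.972)
cell (0,2): code 1000 → (1.000,2.089)–(0.985,2.000)
cell (1,0): code 0100 → (1.439,1.000)–(2.000,0.569)
cell (1,1): code 1110 → (1.000,1.972)–(1.439,1.000)
cell (1,2): code 1101 → (1.201,3.000)–(1.000,2.089)
cell (1,3): code 1000 → (2.000,3.594)–(1.201,3.000)
cell (2,0): code 0110 → (2.000,0.569)–(3.000,0.353)
cell (2,3): code 1001 → (3.000,3.448)–(2.000,3.594)
cell (3,0): code 0010 → (3.000,0.353)–(3.790,1.000)
cell (3,1): code 0011 → (3.790,1.000)–(3.926,2.000)
cell (3,2): code 0011 → (3.926,2.000)–(3.441,3.000)
cell (3,3): code 0001 → (3.441,3.000)–(3.000,3.448)
total: 12 segments, chained into 1 closed loop(s), length Σ = 9.629487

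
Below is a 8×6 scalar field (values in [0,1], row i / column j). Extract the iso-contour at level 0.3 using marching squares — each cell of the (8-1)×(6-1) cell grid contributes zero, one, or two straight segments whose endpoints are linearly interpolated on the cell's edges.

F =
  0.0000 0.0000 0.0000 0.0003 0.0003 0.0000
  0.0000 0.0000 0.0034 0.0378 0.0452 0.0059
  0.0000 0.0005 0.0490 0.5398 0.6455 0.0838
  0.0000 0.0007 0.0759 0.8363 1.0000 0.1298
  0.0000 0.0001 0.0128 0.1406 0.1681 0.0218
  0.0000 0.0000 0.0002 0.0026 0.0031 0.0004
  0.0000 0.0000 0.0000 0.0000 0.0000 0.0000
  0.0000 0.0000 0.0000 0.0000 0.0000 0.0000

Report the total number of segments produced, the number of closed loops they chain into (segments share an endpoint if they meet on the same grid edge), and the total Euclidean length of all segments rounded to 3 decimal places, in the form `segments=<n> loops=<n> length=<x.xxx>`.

segments=8 loops=1 length=7.783

cell (1,2): code 0100 → (1.522,3.000)–(2.000,2.511)
cell (1,3): code 1100 → (1.424,4.000)–(1.522,3.000)
cell (1,4): code 1000 → (2.000,4.615)–(1.424,4.000)
cell (2,2): code 0110 → (2.000,2.511)–(3.000,2.295)
cell (2,4): code 1001 → (3.000,4.804)–(2.000,4.615)
cell (3,2): code 0010 → (3.000,2.295)–(3.771,3.000)
cell (3,3): code 0011 → (3.771,3.000)–(3.841,4.000)
cell (3,4): code 0001 → (3.841,4.000)–(3.000,4.804)
total: 8 segments, chained into 1 closed loop(s), length Σ = 7.782847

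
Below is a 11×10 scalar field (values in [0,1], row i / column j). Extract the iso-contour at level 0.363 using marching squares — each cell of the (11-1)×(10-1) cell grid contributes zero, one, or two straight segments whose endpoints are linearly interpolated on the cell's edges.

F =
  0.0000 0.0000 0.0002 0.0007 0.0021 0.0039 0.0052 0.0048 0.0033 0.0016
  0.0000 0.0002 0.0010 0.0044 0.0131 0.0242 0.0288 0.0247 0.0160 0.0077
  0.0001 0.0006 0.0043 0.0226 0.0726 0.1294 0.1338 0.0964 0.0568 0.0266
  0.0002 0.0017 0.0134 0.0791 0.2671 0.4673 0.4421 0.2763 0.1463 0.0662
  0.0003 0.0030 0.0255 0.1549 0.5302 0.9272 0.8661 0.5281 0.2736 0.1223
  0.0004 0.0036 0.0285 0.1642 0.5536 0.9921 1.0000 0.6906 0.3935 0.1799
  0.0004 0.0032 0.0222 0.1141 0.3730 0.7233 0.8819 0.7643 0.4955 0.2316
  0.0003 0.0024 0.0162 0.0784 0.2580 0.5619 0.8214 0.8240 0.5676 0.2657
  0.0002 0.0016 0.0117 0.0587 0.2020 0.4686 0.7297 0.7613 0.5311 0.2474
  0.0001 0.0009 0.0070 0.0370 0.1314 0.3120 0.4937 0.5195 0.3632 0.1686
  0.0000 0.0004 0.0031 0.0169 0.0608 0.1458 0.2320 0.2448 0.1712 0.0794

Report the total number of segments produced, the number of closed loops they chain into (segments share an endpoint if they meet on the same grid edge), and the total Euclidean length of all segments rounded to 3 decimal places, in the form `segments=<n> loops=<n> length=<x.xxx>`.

segments=24 loops=1 length=18.879

cell (2,4): code 0100 → (2.691,5.000)–(3.000,4.479)
cell (2,5): code 1100 → (2.743,6.000)–(2.691,5.000)
cell (2,6): code 1000 → (3.000,6.477)–(2.743,6.000)
cell (3,3): code 0100 → (3.365,4.000)–(4.000,3.554)
cell (3,4): code 1110 → (3.000,4.479)–(3.365,4.000)
cell (3,6): code 1101 → (3.344,7.000)–(3.000,6.477)
cell (3,7): code 1000 → (4.000,7.649)–(3.344,7.000)
cell (4,3): code 0110 → (4.000,3.554)–(5.000,3.511)
cell (4,7): code 1101 → (4.746,8.000)–(4.000,7.649)
cell (4,8): code 1000 → (5.000,8.143)–(4.746,8.000)
cell (5,3): code 0110 → (5.000,3.511)–(6.000,3.961)
cell (5,8): code 1001 → (6.000,8.502)–(5.000,8.143)
cell (6,3): code 0010 → (6.000,3.961)–(6.087,4.000)
cell (6,4): code 0111 → (6.087,4.000)–(7.000,4.346)
cell (6,8): code 1001 → (7.000,8.678)–(6.000,8.502)
cell (7,4): code 0110 → (7.000,4.346)–(8.000,4.604)
cell (7,8): code 1001 → (8.000,8.593)–(7.000,8.678)
cell (8,4): code 0010 → (8.000,4.604)–(8.674,5.000)
cell (8,5): code 0111 → (8.674,5.000)–(9.000,5.281)
cell (8,8): code 1001 → (9.000,8.001)–(8.000,8.593)
cell (9,5): code 0010 → (9.000,5.281)–(9.499,6.000)
cell (9,6): code 0011 → (9.499,6.000)–(9.570,7.000)
cell (9,7): code 0011 → (9.570,7.000)–(9.001,8.000)
cell (9,8): code 0001 → (9.001,8.000)–(9.000,8.001)
total: 24 segments, chained into 1 closed loop(s), length Σ = 18.878528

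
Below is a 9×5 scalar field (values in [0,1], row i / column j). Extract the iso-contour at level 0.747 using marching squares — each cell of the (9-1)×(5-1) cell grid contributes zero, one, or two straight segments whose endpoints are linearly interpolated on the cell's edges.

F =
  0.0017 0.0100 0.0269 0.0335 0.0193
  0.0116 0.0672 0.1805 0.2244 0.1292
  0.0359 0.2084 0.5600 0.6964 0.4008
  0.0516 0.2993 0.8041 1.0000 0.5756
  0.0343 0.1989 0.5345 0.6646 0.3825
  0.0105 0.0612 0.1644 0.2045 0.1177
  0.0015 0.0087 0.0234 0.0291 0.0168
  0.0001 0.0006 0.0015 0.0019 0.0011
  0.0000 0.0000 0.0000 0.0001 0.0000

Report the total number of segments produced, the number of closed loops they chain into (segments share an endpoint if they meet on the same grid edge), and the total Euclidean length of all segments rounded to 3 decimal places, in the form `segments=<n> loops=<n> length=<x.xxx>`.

segments=6 loops=1 length=4.790

cell (2,1): code 0100 → (2.766,2.000)–(3.000,1.887)
cell (2,2): code 1100 → (2.167,3.000)–(2.766,2.000)
cell (2,3): code 1000 → (3.000,3.596)–(2.167,3.000)
cell (3,1): code 0010 → (3.000,1.887)–(3.212,2.000)
cell (3,2): code 0011 → (3.212,2.000)–(3.754,3.000)
cell (3,3): code 0001 → (3.754,3.000)–(3.000,3.596)
total: 6 segments, chained into 1 closed loop(s), length Σ = 4.789576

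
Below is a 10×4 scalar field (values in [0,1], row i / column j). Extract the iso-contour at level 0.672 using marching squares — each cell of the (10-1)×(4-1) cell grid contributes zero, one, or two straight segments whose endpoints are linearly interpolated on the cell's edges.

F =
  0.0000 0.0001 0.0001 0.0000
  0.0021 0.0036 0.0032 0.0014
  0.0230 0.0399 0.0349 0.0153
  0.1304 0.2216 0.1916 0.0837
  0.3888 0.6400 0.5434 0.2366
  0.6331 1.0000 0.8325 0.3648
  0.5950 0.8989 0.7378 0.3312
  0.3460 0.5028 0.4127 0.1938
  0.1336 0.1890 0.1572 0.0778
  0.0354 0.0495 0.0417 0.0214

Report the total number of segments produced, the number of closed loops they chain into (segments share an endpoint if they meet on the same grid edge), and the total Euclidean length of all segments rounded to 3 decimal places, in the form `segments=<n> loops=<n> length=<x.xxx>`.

cell (4,0): code 0100 → (4.089,1.000)–(5.000,0.106)
cell (4,1): code 1100 → (4.445,2.000)–(4.089,1.000)
cell (4,2): code 1000 → (5.000,2.343)–(4.445,2.000)
cell (5,0): code 0110 → (5.000,0.106)–(6.000,0.253)
cell (5,2): code 1001 → (6.000,2.162)–(5.000,2.343)
cell (6,0): code 0010 → (6.000,0.253)–(6.573,1.000)
cell (6,1): code 0011 → (6.573,1.000)–(6.202,2.000)
cell (6,2): code 0001 → (6.202,2.000)–(6.000,2.162)
total: 8 segments, chained into 1 closed loop(s), length Σ = 7.284290

segments=8 loops=1 length=7.284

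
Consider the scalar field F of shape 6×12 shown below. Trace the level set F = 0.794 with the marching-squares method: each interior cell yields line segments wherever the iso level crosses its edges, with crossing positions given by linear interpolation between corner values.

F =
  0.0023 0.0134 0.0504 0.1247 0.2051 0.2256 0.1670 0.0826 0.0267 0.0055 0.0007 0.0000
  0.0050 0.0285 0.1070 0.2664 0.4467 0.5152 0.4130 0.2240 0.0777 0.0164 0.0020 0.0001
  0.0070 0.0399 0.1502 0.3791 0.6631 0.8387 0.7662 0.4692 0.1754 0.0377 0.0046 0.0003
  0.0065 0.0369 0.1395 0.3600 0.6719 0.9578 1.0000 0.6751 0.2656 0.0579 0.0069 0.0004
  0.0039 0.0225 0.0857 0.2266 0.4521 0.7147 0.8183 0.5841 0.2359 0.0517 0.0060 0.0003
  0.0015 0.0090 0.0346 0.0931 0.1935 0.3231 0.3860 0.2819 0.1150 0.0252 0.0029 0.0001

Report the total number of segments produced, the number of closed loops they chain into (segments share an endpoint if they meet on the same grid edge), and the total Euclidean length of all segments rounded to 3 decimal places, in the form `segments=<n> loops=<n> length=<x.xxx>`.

segments=10 loops=1 length=6.666

cell (1,4): code 0100 → (1.862,5.000)–(2.000,4.745)
cell (1,5): code 1000 → (2.000,5.617)–(1.862,5.000)
cell (2,4): code 0110 → (2.000,4.745)–(3.000,4.427)
cell (2,5): code 1101 → (2.119,6.000)–(2.000,5.617)
cell (2,6): code 1000 → (3.000,6.634)–(2.119,6.000)
cell (3,4): code 0010 → (3.000,4.427)–(3.674,5.000)
cell (3,5): code 0111 → (3.674,5.000)–(4.000,5.765)
cell (3,6): code 1001 → (4.000,6.104)–(3.000,6.634)
cell (4,5): code 0010 → (4.000,5.765)–(4.056,6.000)
cell (4,6): code 0001 → (4.056,6.000)–(4.000,6.104)
total: 10 segments, chained into 1 closed loop(s), length Σ = 6.665522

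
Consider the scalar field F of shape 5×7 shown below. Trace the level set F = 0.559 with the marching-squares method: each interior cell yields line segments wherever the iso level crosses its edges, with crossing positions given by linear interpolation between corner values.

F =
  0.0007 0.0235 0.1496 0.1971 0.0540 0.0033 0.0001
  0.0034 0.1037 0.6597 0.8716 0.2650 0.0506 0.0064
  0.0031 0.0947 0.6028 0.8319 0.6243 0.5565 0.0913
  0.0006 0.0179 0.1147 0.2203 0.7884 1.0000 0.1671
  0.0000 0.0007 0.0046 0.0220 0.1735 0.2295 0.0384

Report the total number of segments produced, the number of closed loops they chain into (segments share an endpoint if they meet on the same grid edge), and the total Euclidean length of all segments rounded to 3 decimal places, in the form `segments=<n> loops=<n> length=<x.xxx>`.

segments=14 loops=1 length=10.444

cell (0,1): code 0100 → (0.803,2.000)–(1.000,1.819)
cell (0,2): code 1100 → (0.537,3.000)–(0.803,2.000)
cell (0,3): code 1000 → (1.000,3.515)–(0.537,3.000)
cell (1,1): code 0110 → (1.000,1.819)–(2.000,1.914)
cell (1,3): code 1101 → (1.818,4.000)–(1.000,3.515)
cell (1,4): code 1000 → (2.000,4.963)–(1.818,4.000)
cell (2,1): code 0010 → (2.000,1.914)–(2.090,2.000)
cell (2,2): code 0011 → (2.090,2.000)–(2.446,3.000)
cell (2,3): code 0111 → (2.446,3.000)–(3.000,3.596)
cell (2,4): code 1101 → (2.006,5.000)–(2.000,4.963)
cell (2,5): code 1000 → (3.000,5.529)–(2.006,5.000)
cell (3,3): code 0010 → (3.000,3.596)–(3.373,4.000)
cell (3,4): code 0011 → (3.373,4.000)–(3.572,5.000)
cell (3,5): code 0001 → (3.572,5.000)–(3.000,5.529)
total: 14 segments, chained into 1 closed loop(s), length Σ = 10.444173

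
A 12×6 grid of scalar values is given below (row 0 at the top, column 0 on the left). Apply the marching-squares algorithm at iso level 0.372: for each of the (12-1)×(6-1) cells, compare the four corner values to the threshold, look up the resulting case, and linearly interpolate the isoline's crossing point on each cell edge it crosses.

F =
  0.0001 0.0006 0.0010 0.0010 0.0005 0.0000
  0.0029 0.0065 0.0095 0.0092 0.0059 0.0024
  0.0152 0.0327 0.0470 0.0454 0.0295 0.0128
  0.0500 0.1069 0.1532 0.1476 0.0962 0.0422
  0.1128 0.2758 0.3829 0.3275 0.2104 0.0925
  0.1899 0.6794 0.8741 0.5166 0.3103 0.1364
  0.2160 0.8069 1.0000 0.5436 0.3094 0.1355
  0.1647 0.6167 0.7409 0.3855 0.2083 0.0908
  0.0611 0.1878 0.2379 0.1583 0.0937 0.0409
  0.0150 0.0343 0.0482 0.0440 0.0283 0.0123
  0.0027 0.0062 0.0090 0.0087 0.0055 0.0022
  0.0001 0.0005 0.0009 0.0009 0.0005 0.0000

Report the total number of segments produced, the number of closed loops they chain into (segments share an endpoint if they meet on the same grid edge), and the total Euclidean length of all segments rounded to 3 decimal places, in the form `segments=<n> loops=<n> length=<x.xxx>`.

segments=14 loops=1 length=11.429

cell (3,1): code 0100 → (3.953,2.000)–(4.000,1.898)
cell (3,2): code 1000 → (4.000,2.197)–(3.953,2.000)
cell (4,0): code 0100 → (4.238,1.000)–(5.000,0.372)
cell (4,1): code 1110 → (4.000,1.898)–(4.238,1.000)
cell (4,2): code 1101 → (4.235,3.000)–(4.000,2.197)
cell (4,3): code 1000 → (5.000,3.701)–(4.235,3.000)
cell (5,0): code 0110 → (5.000,0.372)–(6.000,0.264)
cell (5,3): code 1001 → (6.000,3.733)–(5.000,3.701)
cell (6,0): code 0110 → (6.000,0.264)–(7.000,0.459)
cell (6,3): code 1001 → (7.000,3.076)–(6.000,3.733)
cell (7,0): code 0010 → (7.000,0.459)–(7.571,1.000)
cell (7,1): code 0011 → (7.571,1.000)–(7.733,2.000)
cell (7,2): code 0011 → (7.733,2.000)–(7.059,3.000)
cell (7,3): code 0001 → (7.059,3.000)–(7.000,3.076)
total: 14 segments, chained into 1 closed loop(s), length Σ = 11.429032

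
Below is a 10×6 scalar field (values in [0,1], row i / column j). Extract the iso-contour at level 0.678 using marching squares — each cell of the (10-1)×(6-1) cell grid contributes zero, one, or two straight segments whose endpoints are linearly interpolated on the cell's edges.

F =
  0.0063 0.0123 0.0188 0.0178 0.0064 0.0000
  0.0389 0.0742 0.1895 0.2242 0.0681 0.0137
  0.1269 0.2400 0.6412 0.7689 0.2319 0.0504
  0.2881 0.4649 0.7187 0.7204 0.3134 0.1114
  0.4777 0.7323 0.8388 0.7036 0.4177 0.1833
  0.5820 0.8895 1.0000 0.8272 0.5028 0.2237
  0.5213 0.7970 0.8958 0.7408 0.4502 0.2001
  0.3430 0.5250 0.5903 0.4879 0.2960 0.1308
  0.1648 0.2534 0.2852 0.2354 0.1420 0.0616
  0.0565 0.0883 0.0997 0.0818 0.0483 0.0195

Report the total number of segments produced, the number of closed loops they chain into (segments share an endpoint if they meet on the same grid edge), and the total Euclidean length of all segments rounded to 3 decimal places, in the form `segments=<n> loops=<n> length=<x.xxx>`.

segments=16 loops=1 length=12.846

cell (1,2): code 0100 → (1.833,3.000)–(2.000,2.288)
cell (1,3): code 1000 → (2.000,3.169)–(1.833,3.000)
cell (2,1): code 0100 → (2.475,2.000)–(3.000,1.840)
cell (2,2): code 1110 → (2.000,2.288)–(2.475,2.000)
cell (2,3): code 1001 → (3.000,3.104)–(2.000,3.169)
cell (3,0): code 0100 → (3.797,1.000)–(4.000,0.787)
cell (3,1): code 1110 → (3.000,1.840)–(3.797,1.000)
cell (3,3): code 1001 → (4.000,3.090)–(3.000,3.104)
cell (4,0): code 0110 → (4.000,0.787)–(5.000,0.312)
cell (4,3): code 1001 → (5.000,3.460)–(4.000,3.090)
cell (5,0): code 0110 → (5.000,0.312)–(6.000,0.568)
cell (5,3): code 1001 → (6.000,3.216)–(5.000,3.460)
cell (6,0): code 0010 → (6.000,0.568)–(6.438,1.000)
cell (6,1): code 0011 → (6.438,1.000)–(6.713,2.000)
cell (6,2): code 0011 → (6.713,2.000)–(6.248,3.000)
cell (6,3): code 0001 → (6.248,3.000)–(6.000,3.216)
total: 16 segments, chained into 1 closed loop(s), length Σ = 12.846225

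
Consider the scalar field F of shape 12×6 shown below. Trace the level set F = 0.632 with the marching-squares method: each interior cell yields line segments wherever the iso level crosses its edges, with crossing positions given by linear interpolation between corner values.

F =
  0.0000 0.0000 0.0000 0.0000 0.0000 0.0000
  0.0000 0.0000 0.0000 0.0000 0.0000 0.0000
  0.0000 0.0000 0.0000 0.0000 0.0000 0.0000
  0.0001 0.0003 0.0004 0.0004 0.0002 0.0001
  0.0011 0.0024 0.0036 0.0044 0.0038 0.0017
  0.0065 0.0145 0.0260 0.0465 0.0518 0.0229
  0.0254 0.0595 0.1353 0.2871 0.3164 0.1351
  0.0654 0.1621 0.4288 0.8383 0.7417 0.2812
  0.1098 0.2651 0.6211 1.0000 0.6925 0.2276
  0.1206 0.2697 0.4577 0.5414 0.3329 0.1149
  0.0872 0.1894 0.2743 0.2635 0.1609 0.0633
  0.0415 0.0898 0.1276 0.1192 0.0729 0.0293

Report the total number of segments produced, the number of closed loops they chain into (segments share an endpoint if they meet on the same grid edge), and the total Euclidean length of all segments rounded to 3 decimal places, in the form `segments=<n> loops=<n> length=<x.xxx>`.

cell (6,2): code 0100 → (6.626,3.000)–(7.000,2.496)
cell (6,3): code 1100 → (6.742,4.000)–(6.626,3.000)
cell (6,4): code 1000 → (7.000,4.238)–(6.742,4.000)
cell (7,2): code 0110 → (7.000,2.496)–(8.000,2.029)
cell (7,4): code 1001 → (8.000,4.130)–(7.000,4.238)
cell (8,2): code 0010 → (8.000,2.029)–(8.802,3.000)
cell (8,3): code 0011 → (8.802,3.000)–(8.168,4.000)
cell (8,4): code 0001 → (8.168,4.000)–(8.000,4.130)
total: 8 segments, chained into 1 closed loop(s), length Σ = 6.751831

segments=8 loops=1 length=6.752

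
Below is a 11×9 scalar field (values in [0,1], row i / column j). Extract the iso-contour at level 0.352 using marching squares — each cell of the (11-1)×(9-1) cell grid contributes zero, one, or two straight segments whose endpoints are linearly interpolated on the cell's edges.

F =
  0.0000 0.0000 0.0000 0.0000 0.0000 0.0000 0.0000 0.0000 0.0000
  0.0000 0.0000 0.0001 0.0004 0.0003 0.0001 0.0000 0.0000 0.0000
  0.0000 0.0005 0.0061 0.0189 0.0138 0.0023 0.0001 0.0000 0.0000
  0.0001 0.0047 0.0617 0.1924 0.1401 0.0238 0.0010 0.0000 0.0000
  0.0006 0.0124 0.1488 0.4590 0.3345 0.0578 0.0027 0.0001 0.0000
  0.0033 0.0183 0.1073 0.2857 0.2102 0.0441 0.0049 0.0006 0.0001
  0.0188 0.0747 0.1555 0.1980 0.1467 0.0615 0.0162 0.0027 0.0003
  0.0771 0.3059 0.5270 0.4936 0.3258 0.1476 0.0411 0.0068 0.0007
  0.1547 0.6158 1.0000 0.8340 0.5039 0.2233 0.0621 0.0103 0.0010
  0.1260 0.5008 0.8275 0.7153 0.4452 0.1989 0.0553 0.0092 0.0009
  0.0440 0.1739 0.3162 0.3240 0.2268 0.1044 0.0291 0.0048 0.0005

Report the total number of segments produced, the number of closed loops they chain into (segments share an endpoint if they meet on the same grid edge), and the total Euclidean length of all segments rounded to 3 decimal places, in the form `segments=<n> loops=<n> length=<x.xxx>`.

segments=18 loops=2 length=15.070

cell (3,2): code 0100 → (3.599,3.000)–(4.000,2.655)
cell (3,3): code 1000 → (4.000,3.859)–(3.599,3.000)
cell (4,2): code 0010 → (4.000,2.655)–(4.617,3.000)
cell (4,3): code 0001 → (4.617,3.000)–(4.000,3.859)
cell (6,1): code 0100 → (6.529,2.000)–(7.000,1.209)
cell (6,2): code 1100 → (6.521,3.000)–(6.529,2.000)
cell (6,3): code 1000 → (7.000,3.844)–(6.521,3.000)
cell (7,0): code 0100 → (7.149,1.000)–(8.000,0.428)
cell (7,1): code 1110 → (7.000,1.209)–(7.149,1.000)
cell (7,3): code 1101 → (7.147,4.000)–(7.000,3.844)
cell (7,4): code 1000 → (8.000,4.541)–(7.147,4.000)
cell (8,0): code 0110 → (8.000,0.428)–(9.000,0.603)
cell (8,4): code 1001 → (9.000,4.378)–(8.000,4.541)
cell (9,0): code 0010 → (9.000,0.603)–(9.455,1.000)
cell (9,1): code 0011 → (9.455,1.000)–(9.930,2.000)
cell (9,2): code 0011 → (9.930,2.000)–(9.928,3.000)
cell (9,3): code 0011 → (9.928,3.000)–(9.427,4.000)
cell (9,4): code 0001 → (9.427,4.000)–(9.000,4.378)
total: 18 segments, chained into 2 closed loop(s), length Σ = 15.069670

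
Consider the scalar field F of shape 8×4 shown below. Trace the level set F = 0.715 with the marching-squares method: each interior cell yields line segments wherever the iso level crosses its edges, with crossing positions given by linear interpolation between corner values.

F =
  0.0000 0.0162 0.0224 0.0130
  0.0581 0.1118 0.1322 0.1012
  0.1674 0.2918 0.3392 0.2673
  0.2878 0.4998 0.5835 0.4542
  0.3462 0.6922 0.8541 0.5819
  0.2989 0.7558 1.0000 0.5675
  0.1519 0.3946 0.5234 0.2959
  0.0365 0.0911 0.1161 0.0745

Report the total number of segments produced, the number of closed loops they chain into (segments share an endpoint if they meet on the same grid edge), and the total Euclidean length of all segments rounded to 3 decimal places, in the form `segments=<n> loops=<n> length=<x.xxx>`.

segments=8 loops=1 length=5.915

cell (3,1): code 0100 → (3.486,2.000)–(4.000,1.141)
cell (3,2): code 1000 → (4.000,2.511)–(3.486,2.000)
cell (4,0): code 0100 → (4.358,1.000)–(5.000,0.911)
cell (4,1): code 1110 → (4.000,1.141)–(4.358,1.000)
cell (4,2): code 1001 → (5.000,2.659)–(4.000,2.511)
cell (5,0): code 0010 → (5.000,0.911)–(5.113,1.000)
cell (5,1): code 0011 → (5.113,1.000)–(5.598,2.000)
cell (5,2): code 0001 → (5.598,2.000)–(5.000,2.659)
total: 8 segments, chained into 1 closed loop(s), length Σ = 5.915028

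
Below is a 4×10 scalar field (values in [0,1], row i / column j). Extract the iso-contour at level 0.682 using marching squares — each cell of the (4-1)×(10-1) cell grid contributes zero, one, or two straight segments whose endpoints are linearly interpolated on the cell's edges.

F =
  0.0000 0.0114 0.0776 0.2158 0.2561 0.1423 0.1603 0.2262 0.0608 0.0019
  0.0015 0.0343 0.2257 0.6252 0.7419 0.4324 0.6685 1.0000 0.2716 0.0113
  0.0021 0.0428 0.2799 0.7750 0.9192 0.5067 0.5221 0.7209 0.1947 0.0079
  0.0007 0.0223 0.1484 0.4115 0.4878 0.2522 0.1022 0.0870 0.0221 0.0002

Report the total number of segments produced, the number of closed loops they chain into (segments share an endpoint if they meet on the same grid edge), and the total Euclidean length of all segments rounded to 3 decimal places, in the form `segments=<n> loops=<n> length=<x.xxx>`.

cell (0,3): code 0100 → (0.877,4.000)–(1.000,3.487)
cell (0,4): code 1000 → (1.000,4.194)–(0.877,4.000)
cell (0,6): code 0100 → (0.589,7.000)–(1.000,6.041)
cell (0,7): code 1000 → (1.000,7.437)–(0.589,7.000)
cell (1,2): code 0100 → (1.379,3.000)–(2.000,2.812)
cell (1,3): code 1110 → (1.000,3.487)–(1.379,3.000)
cell (1,4): code 1001 → (2.000,4.575)–(1.000,4.194)
cell (1,6): code 0110 → (1.000,6.041)–(2.000,6.804)
cell (1,7): code 1001 → (2.000,7.074)–(1.000,7.437)
cell (2,2): code 0010 → (2.000,2.812)–(2.256,3.000)
cell (2,3): code 0011 → (2.256,3.000)–(2.550,4.000)
cell (2,4): code 0001 → (2.550,4.000)–(2.000,4.575)
cell (2,6): code 0010 → (2.000,6.804)–(2.061,7.000)
cell (2,7): code 0001 → (2.061,7.000)–(2.000,7.074)
total: 14 segments, chained into 2 closed loop(s), length Σ = 9.514834

segments=14 loops=2 length=9.515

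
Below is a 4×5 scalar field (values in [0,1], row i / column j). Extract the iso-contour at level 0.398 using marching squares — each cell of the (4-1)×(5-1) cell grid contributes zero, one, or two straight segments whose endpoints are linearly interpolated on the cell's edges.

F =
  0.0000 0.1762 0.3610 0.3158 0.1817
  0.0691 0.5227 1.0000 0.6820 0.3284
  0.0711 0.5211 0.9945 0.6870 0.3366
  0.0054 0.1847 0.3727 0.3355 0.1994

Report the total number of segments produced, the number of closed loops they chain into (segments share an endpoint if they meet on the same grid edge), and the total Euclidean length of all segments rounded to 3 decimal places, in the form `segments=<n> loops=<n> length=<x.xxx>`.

cell (0,0): code 0100 → (0.640,1.000)–(1.000,0.725)
cell (0,1): code 1100 → (0.058,2.000)–(0.640,1.000)
cell (0,2): code 1100 → (0.224,3.000)–(0.058,2.000)
cell (0,3): code 1000 → (1.000,3.803)–(0.224,3.000)
cell (1,0): code 0110 → (1.000,0.725)–(2.000,0.726)
cell (1,3): code 1001 → (2.000,3.825)–(1.000,3.803)
cell (2,0): code 0010 → (2.000,0.726)–(2.366,1.000)
cell (2,1): code 0011 → (2.366,1.000)–(2.959,2.000)
cell (2,2): code 0011 → (2.959,2.000)–(2.822,3.000)
cell (2,3): code 0001 → (2.822,3.000)–(2.000,3.825)
total: 10 segments, chained into 1 closed loop(s), length Σ = 9.534118

segments=10 loops=1 length=9.534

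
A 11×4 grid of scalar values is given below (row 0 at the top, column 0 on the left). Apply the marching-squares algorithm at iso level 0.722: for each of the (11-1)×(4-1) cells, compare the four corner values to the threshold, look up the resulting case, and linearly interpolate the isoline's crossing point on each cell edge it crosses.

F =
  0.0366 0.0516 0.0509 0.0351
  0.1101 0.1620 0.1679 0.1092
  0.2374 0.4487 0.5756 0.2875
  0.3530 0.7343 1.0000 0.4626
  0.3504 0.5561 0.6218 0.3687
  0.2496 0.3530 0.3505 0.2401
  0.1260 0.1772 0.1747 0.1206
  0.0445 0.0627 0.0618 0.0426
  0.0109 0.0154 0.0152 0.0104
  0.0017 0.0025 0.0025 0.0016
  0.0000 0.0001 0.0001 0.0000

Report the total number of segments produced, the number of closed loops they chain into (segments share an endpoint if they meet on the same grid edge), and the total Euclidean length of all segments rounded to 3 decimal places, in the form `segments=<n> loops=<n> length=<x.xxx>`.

segments=6 loops=1 length=4.237

cell (2,0): code 0100 → (2.957,1.000)–(3.000,0.968)
cell (2,1): code 1100 → (2.345,2.000)–(2.957,1.000)
cell (2,2): code 1000 → (3.000,2.517)–(2.345,2.000)
cell (3,0): code 0010 → (3.000,0.968)–(3.069,1.000)
cell (3,1): code 0011 → (3.069,1.000)–(3.735,2.000)
cell (3,2): code 0001 → (3.735,2.000)–(3.000,2.517)
total: 6 segments, chained into 1 closed loop(s), length Σ = 4.237416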